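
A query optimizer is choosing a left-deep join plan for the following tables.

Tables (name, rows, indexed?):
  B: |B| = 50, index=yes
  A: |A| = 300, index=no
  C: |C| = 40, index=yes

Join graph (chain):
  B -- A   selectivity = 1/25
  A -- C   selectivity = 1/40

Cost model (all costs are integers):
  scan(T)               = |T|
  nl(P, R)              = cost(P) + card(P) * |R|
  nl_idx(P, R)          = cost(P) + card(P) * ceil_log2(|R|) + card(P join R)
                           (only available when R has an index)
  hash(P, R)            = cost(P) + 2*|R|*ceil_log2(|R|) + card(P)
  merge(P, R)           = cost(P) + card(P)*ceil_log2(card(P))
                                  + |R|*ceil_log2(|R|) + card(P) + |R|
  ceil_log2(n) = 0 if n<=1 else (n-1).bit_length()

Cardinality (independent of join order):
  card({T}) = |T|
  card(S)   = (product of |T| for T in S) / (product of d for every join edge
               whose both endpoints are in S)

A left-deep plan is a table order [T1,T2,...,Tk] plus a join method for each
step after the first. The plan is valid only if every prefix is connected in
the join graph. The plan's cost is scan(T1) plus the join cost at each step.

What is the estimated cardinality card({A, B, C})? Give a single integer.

600

Tables in S: A(300), B(50), C(40)
Edges inside S: B-A(d=25), A-C(d=40)
numerator = 300 * 50 * 40 = 600000
denominator = 25 * 40 = 1000
card(S) = 600000 / 1000 = 600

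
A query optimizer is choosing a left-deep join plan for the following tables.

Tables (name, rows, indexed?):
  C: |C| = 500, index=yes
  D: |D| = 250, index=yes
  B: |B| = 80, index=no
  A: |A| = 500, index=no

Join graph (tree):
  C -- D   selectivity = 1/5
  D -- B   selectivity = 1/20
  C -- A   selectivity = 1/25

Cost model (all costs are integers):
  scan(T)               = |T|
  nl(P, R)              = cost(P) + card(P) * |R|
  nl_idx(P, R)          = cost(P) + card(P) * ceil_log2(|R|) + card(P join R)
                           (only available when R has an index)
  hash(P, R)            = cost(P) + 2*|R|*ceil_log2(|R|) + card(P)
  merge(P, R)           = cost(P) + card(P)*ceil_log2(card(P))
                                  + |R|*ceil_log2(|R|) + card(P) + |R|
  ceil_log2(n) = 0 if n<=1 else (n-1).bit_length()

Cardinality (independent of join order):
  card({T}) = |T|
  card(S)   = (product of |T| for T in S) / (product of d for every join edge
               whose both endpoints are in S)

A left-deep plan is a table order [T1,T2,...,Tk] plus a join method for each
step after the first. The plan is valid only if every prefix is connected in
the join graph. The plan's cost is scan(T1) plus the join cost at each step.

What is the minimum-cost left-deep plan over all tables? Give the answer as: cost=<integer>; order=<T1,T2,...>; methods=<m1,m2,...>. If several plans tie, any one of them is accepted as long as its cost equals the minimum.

cost=120620; order=D,B,C,A; methods=hash,hash,hash

Selinger DP (subsets sized 1..n):
  {C}: scan cost=500, card=500
  {D}: scan cost=250, card=250
  {B}: scan cost=80, card=80
  {A}: scan cost=500, card=500
  {CD}: card=25000; try (D,hash)→5000, (C,merge)→7500, (D,merge)→7750, (C,hash)→9500, (C,nl_idx)→27500, (D,nl_idx)→29500 …(+2); best=5000 via (D,hash)
  {AC}: card=10000; try (C,hash)→10000, (A,hash)→10000, (C,merge)→10500, (A,merge)→10500, (C,nl_idx)→15000, (C,nl)→250500 …(+1); best=10000 via (C,hash)
  {BD}: card=1000; try (B,hash)→1620, (D,nl_idx)→1720, (D,merge)→2970, (B,merge)→3140, (D,hash)→4160, (D,nl)→20080 …(+1); best=1620 via (B,hash)
  {BCD}: card=100000; try (C,hash)→11620, (C,merge)→17620, (B,hash)→31120, (C,nl_idx)→110620, (B,merge)→405640, (C,nl)→501620 …(+1); best=11620 via (C,hash)
  {ACD}: card=500000; try (D,hash)→24000, (A,hash)→39000, (D,merge)→162250, (A,merge)→410000, (D,nl_idx)→590000, (D,nl)→2510000 …(+1); best=24000 via (D,hash)
  {ABCD}: card=2000000; try (A,hash)→120620, (B,hash)→525120, (A,merge)→1816620, (B,merge)→10024640, (B,nl)→40024000, (A,nl)→50011620; best=120620 via (A,hash)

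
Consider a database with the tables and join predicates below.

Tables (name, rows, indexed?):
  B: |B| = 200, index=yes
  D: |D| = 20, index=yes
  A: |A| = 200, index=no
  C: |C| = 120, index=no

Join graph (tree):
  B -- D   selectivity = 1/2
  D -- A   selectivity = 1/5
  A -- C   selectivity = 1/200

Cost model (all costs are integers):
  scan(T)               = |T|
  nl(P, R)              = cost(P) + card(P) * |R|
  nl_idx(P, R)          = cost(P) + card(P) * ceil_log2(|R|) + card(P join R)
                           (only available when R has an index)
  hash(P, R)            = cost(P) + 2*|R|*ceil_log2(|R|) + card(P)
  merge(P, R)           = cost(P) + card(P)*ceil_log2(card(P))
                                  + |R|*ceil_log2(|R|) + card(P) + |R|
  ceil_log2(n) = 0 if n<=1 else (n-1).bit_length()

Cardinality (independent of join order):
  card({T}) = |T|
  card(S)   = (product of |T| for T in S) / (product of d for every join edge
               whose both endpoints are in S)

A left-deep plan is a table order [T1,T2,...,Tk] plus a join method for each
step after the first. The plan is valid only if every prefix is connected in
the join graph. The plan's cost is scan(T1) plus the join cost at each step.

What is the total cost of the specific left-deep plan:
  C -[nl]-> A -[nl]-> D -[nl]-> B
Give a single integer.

step 1: scan C: cost=120, card=120
step 2: join A via nl
    card(P join A) = 120*200/(200) = 120
    cost = 120 + 120*200 = 24120
step 3: join D via nl
    card(P join D) = 120*20/(5) = 480
    cost = 24120 + 120*20 = 26520
step 4: join B via nl
    card(P join B) = 480*200/(2) = 48000
    cost = 26520 + 480*200 = 122520

122520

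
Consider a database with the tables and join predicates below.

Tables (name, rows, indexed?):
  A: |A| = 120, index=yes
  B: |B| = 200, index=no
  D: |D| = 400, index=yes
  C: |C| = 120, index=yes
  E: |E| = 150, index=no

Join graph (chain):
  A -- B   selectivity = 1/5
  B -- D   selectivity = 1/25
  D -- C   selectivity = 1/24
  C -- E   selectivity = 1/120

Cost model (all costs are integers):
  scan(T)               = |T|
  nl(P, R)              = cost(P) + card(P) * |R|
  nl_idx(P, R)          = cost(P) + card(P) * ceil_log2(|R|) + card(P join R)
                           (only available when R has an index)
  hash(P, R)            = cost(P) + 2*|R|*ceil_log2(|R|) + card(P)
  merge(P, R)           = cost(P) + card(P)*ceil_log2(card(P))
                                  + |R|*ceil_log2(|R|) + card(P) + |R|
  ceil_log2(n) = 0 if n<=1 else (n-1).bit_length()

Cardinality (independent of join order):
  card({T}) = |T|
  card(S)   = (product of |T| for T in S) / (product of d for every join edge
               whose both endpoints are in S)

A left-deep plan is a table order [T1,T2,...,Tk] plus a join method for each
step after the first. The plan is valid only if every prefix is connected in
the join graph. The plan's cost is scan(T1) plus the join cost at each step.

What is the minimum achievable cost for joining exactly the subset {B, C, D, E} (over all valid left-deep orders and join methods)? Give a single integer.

10900

Selinger DP over subsets of {B,C,D,E}:
  {B}: scan cost=200, card=200
  {D}: scan cost=400, card=400
  {C}: scan cost=120, card=120
  {E}: scan cost=150, card=150
  {BD}: card=3200; try (B,hash)→4000, (D,nl_idx)→5200, (D,merge)→6000, (B,merge)→6200, (D,hash)→7600, (D,nl)→80200 …(+1); best=4000 via (B,hash)
  {CD}: card=2000; try (C,hash)→2480, (D,nl_idx)→3200, (D,merge)→5080, (C,nl_idx)→5200, (C,merge)→5360, (D,hash)→7440 …(+2); best=2480 via (C,hash)
  {CE}: card=150; try (C,nl_idx)→1350, (C,hash)→1980, (E,merge)→2430, (C,merge)→2460, (E,hash)→2640, (E,nl)→18120 …(+1); best=1350 via (C,nl_idx)
  {BCD}: card=16000; try (B,hash)→7680, (C,hash)→8880, (B,merge)→28280, (C,nl_idx)→42400, (C,merge)→46560, (C,nl)→388000 …(+1); best=7680 via (B,hash)
  {CDE}: card=2500; try (D,nl_idx)→5200, (D,merge)→6700, (E,hash)→6880, (D,hash)→8700, (E,merge)→27830, (D,nl)→61350 …(+1); best=5200 via (D,nl_idx)
  {BCDE}: card=20000; try (B,hash)→10900, (E,hash)→26080, (B,merge)→39500, (E,merge)→249030, (B,nl)→505200, (E,nl)→2407680; best=10900 via (B,hash)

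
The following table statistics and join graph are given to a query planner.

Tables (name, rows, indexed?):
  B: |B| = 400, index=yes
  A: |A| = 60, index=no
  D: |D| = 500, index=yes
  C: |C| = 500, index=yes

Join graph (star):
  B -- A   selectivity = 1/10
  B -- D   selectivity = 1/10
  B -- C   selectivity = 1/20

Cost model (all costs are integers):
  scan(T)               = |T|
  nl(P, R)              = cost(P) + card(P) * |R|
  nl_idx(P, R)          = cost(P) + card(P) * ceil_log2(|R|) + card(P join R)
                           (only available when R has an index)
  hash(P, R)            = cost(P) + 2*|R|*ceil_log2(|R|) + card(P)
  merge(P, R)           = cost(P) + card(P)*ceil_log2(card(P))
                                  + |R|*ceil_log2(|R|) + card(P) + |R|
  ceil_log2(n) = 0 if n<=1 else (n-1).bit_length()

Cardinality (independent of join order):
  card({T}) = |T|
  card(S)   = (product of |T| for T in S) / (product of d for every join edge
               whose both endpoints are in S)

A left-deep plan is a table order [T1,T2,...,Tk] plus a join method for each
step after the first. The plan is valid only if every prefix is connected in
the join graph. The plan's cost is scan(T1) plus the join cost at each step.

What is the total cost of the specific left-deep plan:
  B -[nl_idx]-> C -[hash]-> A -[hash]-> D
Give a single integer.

step 1: scan B: cost=400, card=400
step 2: join C via nl_idx
    card(P join C) = 400*500/(20) = 10000
    cost = 400 + 400*9 + 10000 = 14000
step 3: join A via hash
    card(P join A) = 10000*60/(10) = 60000
    cost = 14000 + 2*60*6 + 10000 = 24720
step 4: join D via hash
    card(P join D) = 60000*500/(10) = 3000000
    cost = 24720 + 2*500*9 + 60000 = 93720

93720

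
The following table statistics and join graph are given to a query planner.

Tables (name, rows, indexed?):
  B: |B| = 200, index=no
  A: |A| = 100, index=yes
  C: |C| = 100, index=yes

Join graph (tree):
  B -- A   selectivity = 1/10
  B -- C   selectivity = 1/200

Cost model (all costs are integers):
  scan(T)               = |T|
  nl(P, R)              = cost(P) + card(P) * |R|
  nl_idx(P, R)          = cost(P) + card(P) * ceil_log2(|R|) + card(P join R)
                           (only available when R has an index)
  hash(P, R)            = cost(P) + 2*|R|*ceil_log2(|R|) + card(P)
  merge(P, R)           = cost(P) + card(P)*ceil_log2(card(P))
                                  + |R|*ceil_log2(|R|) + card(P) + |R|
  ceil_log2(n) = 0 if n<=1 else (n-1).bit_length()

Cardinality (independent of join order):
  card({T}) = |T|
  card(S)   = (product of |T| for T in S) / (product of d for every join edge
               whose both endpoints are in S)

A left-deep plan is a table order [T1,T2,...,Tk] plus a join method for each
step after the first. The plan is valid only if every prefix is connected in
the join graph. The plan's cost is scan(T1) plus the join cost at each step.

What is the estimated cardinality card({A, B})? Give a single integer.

2000

Tables in S: A(100), B(200)
Edges inside S: B-A(d=10)
numerator = 100 * 200 = 20000
denominator = 10 = 10
card(S) = 20000 / 10 = 2000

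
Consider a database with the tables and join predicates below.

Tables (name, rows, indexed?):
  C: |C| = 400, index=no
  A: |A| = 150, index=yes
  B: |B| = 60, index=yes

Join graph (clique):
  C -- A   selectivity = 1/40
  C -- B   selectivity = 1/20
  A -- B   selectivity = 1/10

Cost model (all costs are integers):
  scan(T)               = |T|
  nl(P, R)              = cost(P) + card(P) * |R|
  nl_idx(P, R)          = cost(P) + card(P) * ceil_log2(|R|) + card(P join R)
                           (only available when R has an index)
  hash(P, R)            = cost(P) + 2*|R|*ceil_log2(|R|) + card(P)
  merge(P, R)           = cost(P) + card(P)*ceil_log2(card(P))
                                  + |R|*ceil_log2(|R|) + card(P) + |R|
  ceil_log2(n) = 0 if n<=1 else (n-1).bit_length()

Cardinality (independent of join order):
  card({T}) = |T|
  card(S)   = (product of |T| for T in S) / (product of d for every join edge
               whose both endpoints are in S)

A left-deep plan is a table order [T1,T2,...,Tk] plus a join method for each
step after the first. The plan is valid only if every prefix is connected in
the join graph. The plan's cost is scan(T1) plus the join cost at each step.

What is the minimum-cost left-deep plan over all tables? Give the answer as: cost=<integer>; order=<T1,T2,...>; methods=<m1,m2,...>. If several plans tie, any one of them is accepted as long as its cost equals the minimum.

cost=5120; order=C,B,A; methods=hash,hash

Selinger DP (subsets sized 1..n):
  {C}: scan cost=400, card=400
  {A}: scan cost=150, card=150
  {B}: scan cost=60, card=60
  {AC}: card=1500; try (A,hash)→3200, (A,nl_idx)→5100, (C,merge)→5500, (A,merge)→5750, (C,hash)→7500, (C,nl)→60150 …(+1); best=3200 via (A,hash)
  {BC}: card=1200; try (B,hash)→1520, (B,nl_idx)→4000, (C,merge)→4480, (B,merge)→4820, (C,hash)→7320, (C,nl)→24060 …(+1); best=1520 via (B,hash)
  {AB}: card=900; try (B,hash)→1020, (A,nl_idx)→1440, (A,merge)→1830, (B,merge)→1920, (B,nl_idx)→1950, (A,hash)→2520 …(+2); best=1020 via (B,hash)
  {ABC}: card=450; try (A,hash)→5120, (B,hash)→5420, (C,hash)→9120, (A,nl_idx)→11570, (B,nl_idx)→12650, (C,merge)→14920 …(+5); best=5120 via (A,hash)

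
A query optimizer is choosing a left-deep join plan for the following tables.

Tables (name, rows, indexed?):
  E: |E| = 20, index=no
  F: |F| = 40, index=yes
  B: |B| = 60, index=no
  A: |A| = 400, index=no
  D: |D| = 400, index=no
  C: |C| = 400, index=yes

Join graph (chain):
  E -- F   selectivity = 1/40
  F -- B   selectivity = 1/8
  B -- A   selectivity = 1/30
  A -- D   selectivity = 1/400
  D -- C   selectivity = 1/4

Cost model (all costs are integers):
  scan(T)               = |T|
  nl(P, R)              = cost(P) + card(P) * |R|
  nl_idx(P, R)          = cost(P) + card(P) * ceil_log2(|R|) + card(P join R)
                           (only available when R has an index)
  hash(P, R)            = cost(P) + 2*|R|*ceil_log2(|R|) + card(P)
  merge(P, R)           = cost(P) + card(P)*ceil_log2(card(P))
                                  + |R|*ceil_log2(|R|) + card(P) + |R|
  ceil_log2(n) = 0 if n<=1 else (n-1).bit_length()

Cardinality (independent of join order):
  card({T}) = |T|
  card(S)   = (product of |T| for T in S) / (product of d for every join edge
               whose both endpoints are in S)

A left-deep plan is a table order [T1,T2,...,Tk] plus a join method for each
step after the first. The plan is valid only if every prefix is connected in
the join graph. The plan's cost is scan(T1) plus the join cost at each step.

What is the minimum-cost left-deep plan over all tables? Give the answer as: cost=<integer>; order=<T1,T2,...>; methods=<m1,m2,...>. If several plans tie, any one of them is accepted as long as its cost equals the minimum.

cost=23800; order=A,D,B,F,E,C; methods=hash,hash,hash,hash,hash

Selinger DP (subsets sized 1..n):
  {E}: scan cost=20, card=20
  {F}: scan cost=40, card=40
  {B}: scan cost=60, card=60
  {A}: scan cost=400, card=400
  {D}: scan cost=400, card=400
  {C}: scan cost=400, card=400
  {EF}: card=20; try (F,nl_idx)→160, (E,hash)→280, (F,merge)→420, (E,merge)→440, (F,hash)→520, (F,nl)→820 …(+1); best=160 via (F,nl_idx)
  {BF}: card=300; try (F,hash)→600, (F,nl_idx)→720, (B,merge)→740, (F,merge)→760, (B,hash)→800, (B,nl)→2440 …(+1); best=600 via (F,hash)
  {AB}: card=800; try (B,hash)→1520, (A,merge)→4480, (B,merge)→4820, (A,hash)→7320, (A,nl)→24060, (B,nl)→24400; best=1520 via (B,hash)
  {AD}: card=400; try (D,hash)→8000, (A,hash)→8000, (D,merge)→8400, (A,merge)→8400, (D,nl)→160400, (A,nl)→160400; best=8000 via (D,hash)
  {CD}: card=40000; try (D,hash)→8000, (C,hash)→8000, (D,merge)→8400, (C,merge)→8400, (C,nl_idx)→44000, (D,nl)→160400 …(+1); best=8000 via (D,hash)
  {BEF}: card=150; try (B,merge)→700, (B,hash)→900, (E,hash)→1100, (B,nl)→1360, (E,merge)→3720, (E,nl)→6600; best=700 via (B,merge)
  {ABF}: card=4000; try (F,hash)→2800, (A,merge)→7600, (A,hash)→8100, (F,nl_idx)→10320, (F,merge)→10600, (F,nl)→33520 …(+1); best=2800 via (F,hash)
  {ABD}: card=800; try (B,hash)→9120, (D,hash)→9520, (B,merge)→12420, (D,merge)→14320, (B,nl)→32000, (D,nl)→321520; best=9120 via (B,hash)
  {ACD}: card=40000; try (C,hash)→15600, (C,merge)→16000, (C,nl_idx)→51600, (A,hash)→55200, (C,nl)→168000, (A,merge)→692000 …(+1); best=15600 via (C,hash)
  {ABEF}: card=2000; try (A,merge)→6050, (E,hash)→7000, (A,hash)→8050, (E,merge)→54920, (A,nl)→60700, (E,nl)→82800; best=6050 via (A,merge)
  {ABDF}: card=4000; try (F,hash)→10400, (D,hash)→14000, (F,nl_idx)→17920, (F,merge)→18200, (F,nl)→41120, (D,merge)→58800 …(+1); best=10400 via (F,hash)
  {ABCD}: card=80000; try (C,hash)→17120, (C,merge)→21920, (B,hash)→56320, (C,nl_idx)→96320, (C,nl)→329120, (B,merge)→696020 …(+1); best=17120 via (C,hash)
  {ABDEF}: card=2000; try (E,hash)→14600, (D,hash)→15250, (D,merge)→34050, (E,merge)→62520, (E,nl)→90400, (D,nl)→806050; best=14600 via (E,hash)
  {ABCDF}: card=400000; try (C,hash)→21600, (C,merge)→66400, (F,hash)→97600, (C,nl_idx)→446400, (F,nl_idx)→897120, (F,merge)→1457400 …(+2); best=21600 via (C,hash)
  {ABCDEF}: card=200000; try (C,hash)→23800, (C,merge)→42600, (C,nl_idx)→232600, (E,hash)→421800, (C,nl)→814600, (E,nl)→8021600 …(+1); best=23800 via (C,hash)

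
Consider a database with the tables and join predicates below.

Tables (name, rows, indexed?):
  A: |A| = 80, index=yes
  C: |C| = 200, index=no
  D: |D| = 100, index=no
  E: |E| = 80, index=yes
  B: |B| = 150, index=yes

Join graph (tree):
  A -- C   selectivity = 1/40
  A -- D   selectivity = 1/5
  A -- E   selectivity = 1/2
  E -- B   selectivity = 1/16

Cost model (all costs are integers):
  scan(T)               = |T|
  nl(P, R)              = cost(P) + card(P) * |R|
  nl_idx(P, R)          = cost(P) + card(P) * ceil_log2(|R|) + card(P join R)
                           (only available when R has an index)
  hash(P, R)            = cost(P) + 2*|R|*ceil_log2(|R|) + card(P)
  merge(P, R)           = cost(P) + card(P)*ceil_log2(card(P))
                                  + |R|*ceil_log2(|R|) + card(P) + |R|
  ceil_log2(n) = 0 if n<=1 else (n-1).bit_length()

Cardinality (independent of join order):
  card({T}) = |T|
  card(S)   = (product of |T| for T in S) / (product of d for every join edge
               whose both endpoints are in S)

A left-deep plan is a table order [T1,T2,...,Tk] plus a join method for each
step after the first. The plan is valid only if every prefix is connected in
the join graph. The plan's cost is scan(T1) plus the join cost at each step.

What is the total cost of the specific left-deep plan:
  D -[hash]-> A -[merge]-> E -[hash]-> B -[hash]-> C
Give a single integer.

step 1: scan D: cost=100, card=100
step 2: join A via hash
    card(P join A) = 100*80/(5) = 1600
    cost = 100 + 2*80*7 + 100 = 1320
step 3: join E via merge
    card(P join E) = 1600*80/(2) = 64000
    cost = 1320 + 1600*11 + 80*7 + 1600 + 80 = 21160
step 4: join B via hash
    card(P join B) = 64000*150/(16) = 600000
    cost = 21160 + 2*150*8 + 64000 = 87560
step 5: join C via hash
    card(P join C) = 600000*200/(40) = 3000000
    cost = 87560 + 2*200*8 + 600000 = 690760

690760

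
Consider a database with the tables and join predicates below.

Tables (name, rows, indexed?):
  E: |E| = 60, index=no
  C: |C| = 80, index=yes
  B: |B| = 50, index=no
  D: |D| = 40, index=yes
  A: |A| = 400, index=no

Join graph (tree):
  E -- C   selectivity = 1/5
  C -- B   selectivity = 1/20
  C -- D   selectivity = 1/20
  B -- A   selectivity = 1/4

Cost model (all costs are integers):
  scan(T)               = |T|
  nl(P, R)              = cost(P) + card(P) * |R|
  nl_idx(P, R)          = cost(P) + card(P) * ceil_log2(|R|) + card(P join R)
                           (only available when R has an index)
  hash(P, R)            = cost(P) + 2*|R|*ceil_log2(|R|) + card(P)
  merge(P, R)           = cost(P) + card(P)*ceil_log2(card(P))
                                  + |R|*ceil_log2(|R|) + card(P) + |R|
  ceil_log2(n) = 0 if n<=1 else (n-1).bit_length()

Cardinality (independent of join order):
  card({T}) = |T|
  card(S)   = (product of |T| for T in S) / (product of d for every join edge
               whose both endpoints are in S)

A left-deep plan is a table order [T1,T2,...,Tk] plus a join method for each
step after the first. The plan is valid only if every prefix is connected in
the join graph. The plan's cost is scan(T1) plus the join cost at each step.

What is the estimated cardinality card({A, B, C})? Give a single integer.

Tables in S: A(400), B(50), C(80)
Edges inside S: C-B(d=20), B-A(d=4)
numerator = 400 * 50 * 80 = 1600000
denominator = 20 * 4 = 80
card(S) = 1600000 / 80 = 20000

20000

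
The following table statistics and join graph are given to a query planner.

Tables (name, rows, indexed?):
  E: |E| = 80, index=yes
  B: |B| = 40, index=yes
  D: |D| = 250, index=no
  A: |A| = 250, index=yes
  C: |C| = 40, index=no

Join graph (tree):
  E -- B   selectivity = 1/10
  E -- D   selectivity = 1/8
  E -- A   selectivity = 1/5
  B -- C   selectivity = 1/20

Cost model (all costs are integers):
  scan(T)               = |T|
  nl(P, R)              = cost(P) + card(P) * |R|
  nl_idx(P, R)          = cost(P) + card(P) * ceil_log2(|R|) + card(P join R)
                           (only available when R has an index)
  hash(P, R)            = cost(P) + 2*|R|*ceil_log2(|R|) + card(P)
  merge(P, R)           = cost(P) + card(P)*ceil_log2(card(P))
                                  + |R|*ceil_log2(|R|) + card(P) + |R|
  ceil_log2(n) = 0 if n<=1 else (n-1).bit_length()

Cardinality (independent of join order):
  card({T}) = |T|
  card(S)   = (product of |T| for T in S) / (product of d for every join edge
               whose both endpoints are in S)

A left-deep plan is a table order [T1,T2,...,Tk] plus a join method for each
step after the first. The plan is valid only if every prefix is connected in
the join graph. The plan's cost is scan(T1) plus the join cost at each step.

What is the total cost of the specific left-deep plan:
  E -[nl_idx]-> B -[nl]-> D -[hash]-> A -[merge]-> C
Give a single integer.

10095160

step 1: scan E: cost=80, card=80
step 2: join B via nl_idx
    card(P join B) = 80*40/(10) = 320
    cost = 80 + 80*6 + 320 = 880
step 3: join D via nl
    card(P join D) = 320*250/(8) = 10000
    cost = 880 + 320*250 = 80880
step 4: join A via hash
    card(P join A) = 10000*250/(5) = 500000
    cost = 80880 + 2*250*8 + 10000 = 94880
step 5: join C via merge
    card(P join C) = 500000*40/(20) = 1000000
    cost = 94880 + 500000*19 + 40*6 + 500000 + 40 = 10095160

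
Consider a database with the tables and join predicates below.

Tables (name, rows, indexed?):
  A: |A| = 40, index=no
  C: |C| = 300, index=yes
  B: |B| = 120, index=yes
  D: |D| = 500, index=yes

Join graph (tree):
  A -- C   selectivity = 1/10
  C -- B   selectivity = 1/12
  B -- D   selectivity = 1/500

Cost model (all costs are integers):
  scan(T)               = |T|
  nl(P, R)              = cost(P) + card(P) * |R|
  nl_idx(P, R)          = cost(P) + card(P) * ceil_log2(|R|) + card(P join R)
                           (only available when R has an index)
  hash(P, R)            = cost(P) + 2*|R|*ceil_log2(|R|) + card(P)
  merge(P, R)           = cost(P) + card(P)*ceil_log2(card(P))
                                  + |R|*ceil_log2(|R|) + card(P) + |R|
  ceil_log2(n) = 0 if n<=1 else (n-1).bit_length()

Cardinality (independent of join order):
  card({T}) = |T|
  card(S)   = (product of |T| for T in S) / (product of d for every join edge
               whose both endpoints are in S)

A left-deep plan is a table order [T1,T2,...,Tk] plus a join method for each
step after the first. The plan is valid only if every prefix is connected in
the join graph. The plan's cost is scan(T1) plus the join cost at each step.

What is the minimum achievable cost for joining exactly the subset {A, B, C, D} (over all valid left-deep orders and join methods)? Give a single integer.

Selinger DP over subsets of {A,B,C,D}:
  {A}: scan cost=40, card=40
  {C}: scan cost=300, card=300
  {B}: scan cost=120, card=120
  {D}: scan cost=500, card=500
  {AC}: card=1200; try (A,hash)→1080, (C,nl_idx)→1600, (C,merge)→3320, (A,merge)→3580, (C,hash)→5480, (C,nl)→12040 …(+1); best=1080 via (A,hash)
  {BC}: card=3000; try (B,hash)→2280, (C,merge)→4080, (C,nl_idx)→4200, (B,merge)→4260, (B,nl_idx)→5400, (C,hash)→5640 …(+2); best=2280 via (B,hash)
  {BD}: card=120; try (D,nl_idx)→1320, (B,hash)→2680, (B,nl_idx)→4120, (D,merge)→6080, (B,merge)→6460, (D,hash)→9240 …(+2); best=1320 via (D,nl_idx)
  {ABC}: card=12000; try (B,hash)→3960, (A,hash)→5760, (B,merge)→16440, (B,nl_idx)→21480, (A,merge)→41560, (A,nl)→122280 …(+1); best=3960 via (B,hash)
  {BCD}: card=3000; try (C,merge)→5280, (C,nl_idx)→5400, (C,hash)→6840, (D,hash)→14280, (D,nl_idx)→32280, (C,nl)→37320 …(+2); best=5280 via (C,merge)
  {ABCD}: card=12000; try (A,hash)→8760, (D,hash)→24960, (A,merge)→44560, (D,nl_idx)→123960, (A,nl)→125280, (D,merge)→188960 …(+1); best=8760 via (A,hash)

8760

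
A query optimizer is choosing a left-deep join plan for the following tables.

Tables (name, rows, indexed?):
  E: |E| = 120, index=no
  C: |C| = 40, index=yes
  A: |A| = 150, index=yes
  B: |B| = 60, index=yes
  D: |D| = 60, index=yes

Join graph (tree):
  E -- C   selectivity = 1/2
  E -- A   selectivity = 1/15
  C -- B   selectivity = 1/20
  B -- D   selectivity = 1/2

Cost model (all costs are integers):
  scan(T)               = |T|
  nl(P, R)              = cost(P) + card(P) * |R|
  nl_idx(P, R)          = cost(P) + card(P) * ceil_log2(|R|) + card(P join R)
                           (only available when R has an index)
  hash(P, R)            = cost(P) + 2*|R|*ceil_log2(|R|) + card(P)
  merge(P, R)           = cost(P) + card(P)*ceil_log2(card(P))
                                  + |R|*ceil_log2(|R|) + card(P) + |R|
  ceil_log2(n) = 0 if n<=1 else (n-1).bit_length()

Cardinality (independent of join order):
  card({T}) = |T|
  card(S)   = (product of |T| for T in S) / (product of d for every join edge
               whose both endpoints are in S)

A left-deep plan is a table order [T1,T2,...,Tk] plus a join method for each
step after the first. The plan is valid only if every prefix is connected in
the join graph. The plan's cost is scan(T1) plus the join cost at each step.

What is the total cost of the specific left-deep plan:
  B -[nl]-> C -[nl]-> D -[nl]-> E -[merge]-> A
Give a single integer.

step 1: scan B: cost=60, card=60
step 2: join C via nl
    card(P join C) = 60*40/(20) = 120
    cost = 60 + 60*40 = 2460
step 3: join D via nl
    card(P join D) = 120*60/(2) = 3600
    cost = 2460 + 120*60 = 9660
step 4: join E via nl
    card(P join E) = 3600*120/(2) = 216000
    cost = 9660 + 3600*120 = 441660
step 5: join A via merge
    card(P join A) = 216000*150/(15) = 2160000
    cost = 441660 + 216000*18 + 150*8 + 216000 + 150 = 4547010

4547010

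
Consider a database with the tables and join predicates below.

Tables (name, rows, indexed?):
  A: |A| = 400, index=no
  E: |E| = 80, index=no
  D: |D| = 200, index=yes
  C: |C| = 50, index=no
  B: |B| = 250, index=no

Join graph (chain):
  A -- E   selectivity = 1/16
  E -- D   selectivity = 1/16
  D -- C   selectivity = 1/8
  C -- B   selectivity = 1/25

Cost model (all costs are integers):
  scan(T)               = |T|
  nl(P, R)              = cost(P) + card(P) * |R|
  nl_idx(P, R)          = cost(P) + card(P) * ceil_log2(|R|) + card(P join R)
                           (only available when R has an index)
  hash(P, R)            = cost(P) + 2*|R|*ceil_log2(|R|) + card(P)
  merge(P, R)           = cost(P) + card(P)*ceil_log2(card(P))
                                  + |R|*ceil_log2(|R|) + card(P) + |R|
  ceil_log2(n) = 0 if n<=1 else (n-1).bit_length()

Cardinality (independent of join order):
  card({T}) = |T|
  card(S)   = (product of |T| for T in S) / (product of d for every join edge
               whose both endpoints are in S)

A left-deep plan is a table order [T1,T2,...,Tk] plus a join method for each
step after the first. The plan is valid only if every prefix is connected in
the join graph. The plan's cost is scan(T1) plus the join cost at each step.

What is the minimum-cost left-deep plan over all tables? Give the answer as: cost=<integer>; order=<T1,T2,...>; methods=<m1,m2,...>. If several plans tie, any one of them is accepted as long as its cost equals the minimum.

Selinger DP (subsets sized 1..n):
  {A}: scan cost=400, card=400
  {E}: scan cost=80, card=80
  {D}: scan cost=200, card=200
  {C}: scan cost=50, card=50
  {B}: scan cost=250, card=250
  {AE}: card=2000; try (E,hash)→1920, (A,merge)→4720, (E,merge)→5040, (A,hash)→7360, (A,nl)→32080, (E,nl)→32400; best=1920 via (E,hash)
  {DE}: card=1000; try (E,hash)→1520, (D,nl_idx)→1720, (D,merge)→2520, (E,merge)→2640, (D,hash)→3360, (D,nl)→16080 …(+1); best=1520 via (E,hash)
  {CD}: card=1250; try (C,hash)→1000, (D,nl_idx)→1700, (D,merge)→2200, (C,merge)→2350, (D,hash)→3300, (D,nl)→10050 …(+1); best=1000 via (C,hash)
  {BC}: card=500; try (C,hash)→1100, (B,merge)→2650, (C,merge)→2850, (B,hash)→4100, (B,nl)→12550, (C,nl)→12750; best=1100 via (C,hash)
  {ADE}: card=25000; try (D,hash)→7120, (A,hash)→9720, (A,merge)→16520, (D,merge)→27720, (D,nl_idx)→42920, (A,nl)→401520 …(+1); best=7120 via (D,hash)
  {CDE}: card=6250; try (C,hash)→3120, (E,hash)→3370, (C,merge)→12870, (E,merge)→16640, (C,nl)→51520, (E,nl)→101000; best=3120 via (C,hash)
  {BCD}: card=12500; try (D,hash)→4800, (B,hash)→6250, (D,merge)→7900, (D,nl_idx)→17600, (B,merge)→18250, (D,nl)→101100 …(+1); best=4800 via (D,hash)
  {ACDE}: card=156250; try (A,hash)→16570, (C,hash)→32720, (A,merge)→94620, (C,merge)→407470, (C,nl)→1257120, (A,nl)→2503120; best=16570 via (A,hash)
  {BCDE}: card=62500; try (B,hash)→13370, (E,hash)→18420, (B,merge)→92870, (E,merge)→192940, (E,nl)→1004800, (B,nl)→1565620; best=13370 via (B,hash)
  {ABCDE}: card=1562500; try (A,hash)→83070, (B,hash)→176820, (A,merge)→1079870, (B,merge)→2987570, (A,nl)→25013370, (B,nl)→39079070; best=83070 via (A,hash)

cost=83070; order=D,E,C,B,A; methods=hash,hash,hash,hash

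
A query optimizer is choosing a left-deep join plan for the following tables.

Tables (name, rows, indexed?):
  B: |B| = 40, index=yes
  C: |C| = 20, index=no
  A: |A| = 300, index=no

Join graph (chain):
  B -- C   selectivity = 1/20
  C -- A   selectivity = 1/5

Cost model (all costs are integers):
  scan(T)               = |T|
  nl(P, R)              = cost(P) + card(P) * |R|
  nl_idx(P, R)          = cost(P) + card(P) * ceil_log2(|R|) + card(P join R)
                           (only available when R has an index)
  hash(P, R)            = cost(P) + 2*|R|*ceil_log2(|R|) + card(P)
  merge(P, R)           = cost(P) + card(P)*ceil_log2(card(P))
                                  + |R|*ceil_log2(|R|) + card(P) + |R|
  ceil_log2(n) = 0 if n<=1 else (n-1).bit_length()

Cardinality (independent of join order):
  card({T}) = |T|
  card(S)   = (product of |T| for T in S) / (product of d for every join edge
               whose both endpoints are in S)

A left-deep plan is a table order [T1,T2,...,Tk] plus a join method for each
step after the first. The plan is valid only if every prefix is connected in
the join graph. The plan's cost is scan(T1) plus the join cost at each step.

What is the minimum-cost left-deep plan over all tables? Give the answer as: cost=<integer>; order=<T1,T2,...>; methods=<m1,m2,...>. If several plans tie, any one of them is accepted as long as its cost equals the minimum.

cost=2480; order=A,C,B; methods=hash,hash

Selinger DP (subsets sized 1..n):
  {B}: scan cost=40, card=40
  {C}: scan cost=20, card=20
  {A}: scan cost=300, card=300
  {BC}: card=40; try (B,nl_idx)→180, (C,hash)→280, (B,merge)→420, (C,merge)→440, (B,hash)→520, (B,nl)→820 …(+1); best=180 via (B,nl_idx)
  {AC}: card=1200; try (C,hash)→800, (A,merge)→3140, (C,merge)→3420, (A,hash)→5440, (A,nl)→6020, (C,nl)→6300; best=800 via (C,hash)
  {ABC}: card=2400; try (B,hash)→2480, (A,merge)→3460, (A,hash)→5620, (B,nl_idx)→10400, (A,nl)→12180, (B,merge)→15480 …(+1); best=2480 via (B,hash)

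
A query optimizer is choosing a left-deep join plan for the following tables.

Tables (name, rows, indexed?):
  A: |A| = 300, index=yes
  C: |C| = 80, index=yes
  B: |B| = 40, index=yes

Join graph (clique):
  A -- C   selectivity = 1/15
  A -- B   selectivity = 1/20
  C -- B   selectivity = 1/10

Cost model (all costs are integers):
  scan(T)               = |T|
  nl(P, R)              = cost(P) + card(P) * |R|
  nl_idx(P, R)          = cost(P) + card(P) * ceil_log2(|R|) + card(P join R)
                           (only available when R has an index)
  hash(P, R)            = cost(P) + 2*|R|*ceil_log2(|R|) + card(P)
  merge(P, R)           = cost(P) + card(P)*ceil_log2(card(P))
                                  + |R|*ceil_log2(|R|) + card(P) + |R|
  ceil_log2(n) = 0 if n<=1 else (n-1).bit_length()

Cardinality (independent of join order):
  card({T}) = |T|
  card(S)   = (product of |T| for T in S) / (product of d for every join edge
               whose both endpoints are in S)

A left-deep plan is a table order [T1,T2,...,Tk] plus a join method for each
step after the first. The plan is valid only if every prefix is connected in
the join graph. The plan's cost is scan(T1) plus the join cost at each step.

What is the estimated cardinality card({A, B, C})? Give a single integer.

Tables in S: A(300), B(40), C(80)
Edges inside S: A-C(d=15), A-B(d=20), C-B(d=10)
numerator = 300 * 40 * 80 = 960000
denominator = 15 * 20 * 10 = 3000
card(S) = 960000 / 3000 = 320

320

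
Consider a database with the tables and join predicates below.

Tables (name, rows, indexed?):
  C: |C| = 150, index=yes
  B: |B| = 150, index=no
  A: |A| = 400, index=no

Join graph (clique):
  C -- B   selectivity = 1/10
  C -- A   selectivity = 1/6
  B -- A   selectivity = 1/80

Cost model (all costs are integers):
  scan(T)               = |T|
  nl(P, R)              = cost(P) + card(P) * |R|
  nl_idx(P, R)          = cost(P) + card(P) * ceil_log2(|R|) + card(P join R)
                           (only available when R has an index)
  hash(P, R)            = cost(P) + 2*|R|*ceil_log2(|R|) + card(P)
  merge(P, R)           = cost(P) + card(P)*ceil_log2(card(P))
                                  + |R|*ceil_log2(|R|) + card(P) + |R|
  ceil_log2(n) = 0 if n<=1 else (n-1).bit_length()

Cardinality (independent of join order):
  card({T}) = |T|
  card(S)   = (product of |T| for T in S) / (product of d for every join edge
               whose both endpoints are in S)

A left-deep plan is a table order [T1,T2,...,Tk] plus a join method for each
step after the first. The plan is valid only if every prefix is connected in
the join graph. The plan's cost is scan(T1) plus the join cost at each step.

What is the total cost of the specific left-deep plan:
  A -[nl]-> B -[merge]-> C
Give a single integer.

step 1: scan A: cost=400, card=400
step 2: join B via nl
    card(P join B) = 400*150/(80) = 750
    cost = 400 + 400*150 = 60400
step 3: join C via merge
    card(P join C) = 750*150/(10*6) = 1875
    cost = 60400 + 750*10 + 150*8 + 750 + 150 = 70000

70000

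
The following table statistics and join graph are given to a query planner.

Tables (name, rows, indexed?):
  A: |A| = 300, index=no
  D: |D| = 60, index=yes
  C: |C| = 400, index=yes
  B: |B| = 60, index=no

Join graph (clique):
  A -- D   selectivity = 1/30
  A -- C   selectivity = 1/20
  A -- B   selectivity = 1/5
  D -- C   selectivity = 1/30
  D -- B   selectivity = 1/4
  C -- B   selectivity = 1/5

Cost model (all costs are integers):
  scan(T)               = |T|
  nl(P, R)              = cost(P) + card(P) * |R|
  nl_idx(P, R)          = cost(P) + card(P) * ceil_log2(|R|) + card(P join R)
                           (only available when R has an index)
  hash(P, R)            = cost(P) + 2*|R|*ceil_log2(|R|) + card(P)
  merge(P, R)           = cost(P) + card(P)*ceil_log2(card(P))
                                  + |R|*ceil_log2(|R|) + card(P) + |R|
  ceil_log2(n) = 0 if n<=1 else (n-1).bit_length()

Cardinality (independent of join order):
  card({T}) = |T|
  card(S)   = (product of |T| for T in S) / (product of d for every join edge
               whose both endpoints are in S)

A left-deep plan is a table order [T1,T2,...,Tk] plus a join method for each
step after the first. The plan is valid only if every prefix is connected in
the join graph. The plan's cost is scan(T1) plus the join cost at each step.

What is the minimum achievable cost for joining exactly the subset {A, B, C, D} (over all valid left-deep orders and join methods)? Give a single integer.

Selinger DP over subsets of {A,B,C,D}:
  {A}: scan cost=300, card=300
  {D}: scan cost=60, card=60
  {C}: scan cost=400, card=400
  {B}: scan cost=60, card=60
  {AD}: card=600; try (D,hash)→1320, (D,nl_idx)→2700, (A,merge)→3480, (D,merge)→3720, (A,hash)→5520, (A,nl)→18060 …(+1); best=1320 via (D,hash)
  {AC}: card=6000; try (A,hash)→6200, (C,merge)→7300, (A,merge)→7400, (C,hash)→7800, (C,nl_idx)→9000, (C,nl)→120300 …(+1); best=6200 via (A,hash)
  {AB}: card=3600; try (B,hash)→1320, (A,merge)→3480, (B,merge)→3720, (A,hash)→5520, (A,nl)→18060, (B,nl)→18300; best=1320 via (B,hash)
  {CD}: card=800; try (C,nl_idx)→1400, (D,hash)→1520, (D,nl_idx)→3600, (C,merge)→4480, (D,merge)→4820, (C,hash)→7320 …(+2); best=1400 via (C,nl_idx)
  {BD}: card=900; try (D,hash)→840, (B,hash)→840, (D,merge)→900, (B,merge)→900, (D,nl_idx)→1320, (D,nl)→3660 …(+1); best=840 via (D,hash)
  {BC}: card=4800; try (B,hash)→1520, (C,merge)→4480, (B,merge)→4820, (C,nl_idx)→5400, (C,hash)→7320, (C,nl)→24060 …(+1); best=1520 via (B,hash)
  {ACD}: card=400; try (C,nl_idx)→7120, (A,hash)→7600, (C,hash)→9120, (C,merge)→11920, (D,hash)→12920, (A,merge)→13200 …(+5); best=7120 via (C,nl_idx)
  {ABD}: card=1800; try (B,hash)→2640, (D,hash)→5640, (A,hash)→7140, (B,merge)→8340, (A,merge)→13740, (D,nl_idx)→24720 …(+4); best=2640 via (B,hash)
  {ABC}: card=14400; try (A,hash)→11720, (C,hash)→12120, (B,hash)→12920, (C,nl_idx)→48120, (C,merge)→52120, (A,merge)→71720 …(+4); best=11720 via (A,hash)
  {BCD}: card=2400; try (B,hash)→2920, (D,hash)→7040, (C,hash)→8940, (B,merge)→10620, (C,nl_idx)→11340, (C,merge)→14740 …(+5); best=2920 via (B,hash)
  {ABCD}: card=240; try (B,hash)→8240, (A,hash)→10720, (B,merge)→11540, (C,hash)→11640, (C,nl_idx)→19080, (D,hash)→26840 …(+8); best=8240 via (B,hash)

8240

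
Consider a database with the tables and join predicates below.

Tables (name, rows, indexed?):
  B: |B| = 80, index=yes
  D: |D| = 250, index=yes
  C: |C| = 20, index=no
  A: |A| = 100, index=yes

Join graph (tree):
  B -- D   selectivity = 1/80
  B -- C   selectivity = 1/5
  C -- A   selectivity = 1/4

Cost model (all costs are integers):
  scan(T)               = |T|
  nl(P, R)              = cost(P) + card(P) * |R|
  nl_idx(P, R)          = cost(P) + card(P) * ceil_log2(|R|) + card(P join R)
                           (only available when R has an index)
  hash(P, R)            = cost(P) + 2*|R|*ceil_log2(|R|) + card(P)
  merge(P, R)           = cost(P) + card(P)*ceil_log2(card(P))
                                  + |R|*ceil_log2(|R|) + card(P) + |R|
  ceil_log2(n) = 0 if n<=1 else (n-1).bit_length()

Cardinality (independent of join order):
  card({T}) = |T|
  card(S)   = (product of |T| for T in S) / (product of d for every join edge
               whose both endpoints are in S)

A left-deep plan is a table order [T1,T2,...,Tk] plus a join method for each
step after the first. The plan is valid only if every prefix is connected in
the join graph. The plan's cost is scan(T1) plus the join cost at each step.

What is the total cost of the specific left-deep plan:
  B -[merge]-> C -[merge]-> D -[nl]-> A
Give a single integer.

106290

step 1: scan B: cost=80, card=80
step 2: join C via merge
    card(P join C) = 80*20/(5) = 320
    cost = 80 + 80*7 + 20*5 + 80 + 20 = 840
step 3: join D via merge
    card(P join D) = 320*250/(80) = 1000
    cost = 840 + 320*9 + 250*8 + 320 + 250 = 6290
step 4: join A via nl
    card(P join A) = 1000*100/(4) = 25000
    cost = 6290 + 1000*100 = 106290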